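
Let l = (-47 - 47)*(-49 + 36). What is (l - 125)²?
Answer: 1203409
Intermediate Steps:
l = 1222 (l = -94*(-13) = 1222)
(l - 125)² = (1222 - 125)² = 1097² = 1203409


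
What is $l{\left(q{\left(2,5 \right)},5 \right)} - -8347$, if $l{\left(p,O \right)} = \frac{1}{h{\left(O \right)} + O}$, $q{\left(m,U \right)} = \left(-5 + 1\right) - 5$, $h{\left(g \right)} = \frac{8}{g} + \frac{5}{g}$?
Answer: $\frac{317191}{38} \approx 8347.1$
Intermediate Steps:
$h{\left(g \right)} = \frac{13}{g}$
$q{\left(m,U \right)} = -9$ ($q{\left(m,U \right)} = -4 - 5 = -9$)
$l{\left(p,O \right)} = \frac{1}{O + \frac{13}{O}}$ ($l{\left(p,O \right)} = \frac{1}{\frac{13}{O} + O} = \frac{1}{O + \frac{13}{O}}$)
$l{\left(q{\left(2,5 \right)},5 \right)} - -8347 = \frac{5}{13 + 5^{2}} - -8347 = \frac{5}{13 + 25} + 8347 = \frac{5}{38} + 8347 = \frac{317191}{38}$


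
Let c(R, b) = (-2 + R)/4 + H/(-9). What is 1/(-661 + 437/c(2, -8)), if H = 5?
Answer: -5/7238 ≈ -0.00069080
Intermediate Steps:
c(R, b) = -19/18 + R/4 (c(R, b) = (-2 + R)/4 + 5/(-9) = (-2 + R)*(¼) + 5*(-⅑) = (-½ + R/4) - 5/9 = -19/18 + R/4)
1/(-661 + 437/c(2, -8)) = 1/(-661 + 437/(-19/18 + (¼)*2)) = 1/(-661 + 437/(-19/18 + ½)) = 1/(-661 + 437/(-5/9)) = 1/(-661 + 437*(-9/5)) = 1/(-661 - 3933/5) = 1/(-7238/5) = -5/7238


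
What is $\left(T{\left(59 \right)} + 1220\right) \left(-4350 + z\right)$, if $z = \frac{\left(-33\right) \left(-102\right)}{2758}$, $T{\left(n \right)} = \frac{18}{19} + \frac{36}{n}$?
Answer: $- \frac{8212042712922}{1545859} \approx -5.3123 \cdot 10^{6}$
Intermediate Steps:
$T{\left(n \right)} = \frac{18}{19} + \frac{36}{n}$ ($T{\left(n \right)} = 18 \cdot \frac{1}{19} + \frac{36}{n} = \frac{18}{19} + \frac{36}{n}$)
$z = \frac{1683}{1379}$ ($z = 3366 \cdot \frac{1}{2758} = \frac{1683}{1379} \approx 1.2204$)
$\left(T{\left(59 \right)} + 1220\right) \left(-4350 + z\right) = \left(\left(\frac{18}{19} + \frac{36}{59}\right) + 1220\right) \left(-4350 + \frac{1683}{1379}\right) = \left(\left(\frac{18}{19} + 36 \cdot \frac{1}{59}\right) + 1220\right) \left(- \frac{5996967}{1379}\right) = \left(\left(\frac{18}{19} + \frac{36}{59}\right) + 1220\right) \left(- \frac{5996967}{1379}\right) = \left(\frac{1746}{1121} + 1220\right) \left(- \frac{5996967}{1379}\right) = \frac{1369366}{1121} \left(- \frac{5996967}{1379}\right) = - \frac{8212042712922}{1545859}$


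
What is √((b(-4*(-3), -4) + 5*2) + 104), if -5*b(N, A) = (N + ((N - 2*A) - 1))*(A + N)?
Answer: √1610/5 ≈ 8.0250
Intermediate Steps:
b(N, A) = -(A + N)*(-1 - 2*A + 2*N)/5 (b(N, A) = -(N + ((N - 2*A) - 1))*(A + N)/5 = -(N + (-1 + N - 2*A))*(A + N)/5 = -(-1 - 2*A + 2*N)*(A + N)/5 = -(A + N)*(-1 - 2*A + 2*N)/5)
√((b(-4*(-3), -4) + 5*2) + 104) = √(((-2*(-4*(-3))²/5 + (⅕)*(-4) + (-4*(-3))/5 + (⅖)*(-4)²) + 5*2) + 104) = √(((-⅖*12² - ⅘ + (⅕)*12 + (⅖)*16) + 10) + 104) = √(((-⅖*144 - ⅘ + 12/5 + 32/5) + 10) + 104) = √(((-288/5 - ⅘ + 12/5 + 32/5) + 10) + 104) = √((-248/5 + 10) + 104) = √(-198/5 + 104) = √(322/5) = √1610/5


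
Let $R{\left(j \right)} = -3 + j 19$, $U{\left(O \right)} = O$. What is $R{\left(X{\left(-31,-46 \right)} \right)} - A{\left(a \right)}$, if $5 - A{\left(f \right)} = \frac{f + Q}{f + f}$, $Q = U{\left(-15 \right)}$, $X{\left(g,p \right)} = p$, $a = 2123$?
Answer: $- \frac{1871432}{2123} \approx -881.5$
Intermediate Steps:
$Q = -15$
$A{\left(f \right)} = 5 - \frac{-15 + f}{2 f}$ ($A{\left(f \right)} = 5 - \frac{f - 15}{f + f} = 5 - \frac{-15 + f}{2 f}$)
$R{\left(j \right)} = -3 + 19 j$
$R{\left(X{\left(-31,-46 \right)} \right)} - A{\left(a \right)} = \left(-3 + 19 \left(-46\right)\right) - \frac{3 \left(5 + 3 \cdot 2123\right)}{2 \cdot 2123} = \left(-3 - 874\right) - \frac{3}{2} \cdot \frac{1}{2123} \left(5 + 6369\right) = -877 - \frac{3}{2} \cdot \frac{1}{2123} \cdot 6374 = -877 - \frac{9561}{2123} = - \frac{1871432}{2123}$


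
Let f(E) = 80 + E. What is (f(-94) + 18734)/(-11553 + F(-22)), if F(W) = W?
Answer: -3744/2315 ≈ -1.6173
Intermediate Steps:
(f(-94) + 18734)/(-11553 + F(-22)) = ((80 - 94) + 18734)/(-11553 - 22) = (-14 + 18734)/(-11575) = 18720*(-1/11575) = -3744/2315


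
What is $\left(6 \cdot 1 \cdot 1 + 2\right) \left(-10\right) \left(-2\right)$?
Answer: $160$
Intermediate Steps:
$\left(6 \cdot 1 \cdot 1 + 2\right) \left(-10\right) \left(-2\right) = \left(6 \cdot 1 + 2\right) \left(-10\right) \left(-2\right) = \left(6 + 2\right) \left(-10\right) \left(-2\right) = 8 \left(-10\right) \left(-2\right) = \left(-80\right) \left(-2\right) = 160$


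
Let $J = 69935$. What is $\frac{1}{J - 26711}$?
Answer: $\frac{1}{43224} \approx 2.3135 \cdot 10^{-5}$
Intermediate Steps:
$\frac{1}{J - 26711} = \frac{1}{69935 - 26711} = \frac{1}{43224}$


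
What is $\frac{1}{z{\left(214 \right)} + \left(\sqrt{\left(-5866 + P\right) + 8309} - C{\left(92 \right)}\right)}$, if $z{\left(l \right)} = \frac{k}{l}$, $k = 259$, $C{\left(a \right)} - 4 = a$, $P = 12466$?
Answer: $\frac{4340990}{271291339} + \frac{45796 \sqrt{14909}}{271291339} \approx 0.036613$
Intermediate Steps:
$C{\left(a \right)} = 4 + a$
$z{\left(l \right)} = \frac{259}{l}$
$\frac{1}{z{\left(214 \right)} + \left(\sqrt{\left(-5866 + P\right) + 8309} - C{\left(92 \right)}\right)} = \frac{1}{\frac{259}{214} + \left(\sqrt{\left(-5866 + 12466\right) + 8309} - \left(4 + 92\right)\right)} = \frac{1}{259 \cdot \frac{1}{214} + \left(\sqrt{6600 + 8309} - 96\right)} = \frac{1}{\frac{259}{214} - \left(96 - \sqrt{14909}\right)} = \frac{1}{- \frac{20285}{214} + \sqrt{14909}}$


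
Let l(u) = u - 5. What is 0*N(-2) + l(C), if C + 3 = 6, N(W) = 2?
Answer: -2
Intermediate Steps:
C = 3 (C = -3 + 6 = 3)
l(u) = -5 + u
0*N(-2) + l(C) = 0*2 + (-5 + 3) = 0 - 2 = -2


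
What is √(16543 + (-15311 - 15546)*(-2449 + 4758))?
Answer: I*√71232270 ≈ 8439.9*I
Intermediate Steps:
√(16543 + (-15311 - 15546)*(-2449 + 4758)) = √(16543 - 30857*2309) = √(16543 - 71248813) = √(-71232270) = I*√71232270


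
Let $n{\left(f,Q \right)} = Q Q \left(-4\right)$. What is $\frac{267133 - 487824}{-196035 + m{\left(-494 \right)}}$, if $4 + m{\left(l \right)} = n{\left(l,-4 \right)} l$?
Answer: $\frac{220691}{164423} \approx 1.3422$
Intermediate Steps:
$n{\left(f,Q \right)} = - 4 Q^{2}$ ($n{\left(f,Q \right)} = Q^{2} \left(-4\right) = - 4 Q^{2}$)
$m{\left(l \right)} = -4 - 64 l$ ($m{\left(l \right)} = -4 + - 4 \left(-4\right)^{2} l = -4 + \left(-4\right) 16 l = -4 - 64 l$)
$\frac{267133 - 487824}{-196035 + m{\left(-494 \right)}} = \frac{267133 - 487824}{-196035 - -31612} = - \frac{220691}{-196035 + \left(-4 + 31616\right)} = - \frac{220691}{-196035 + 31612} = - \frac{220691}{-164423} = \left(-220691\right) \left(- \frac{1}{164423}\right) = \frac{220691}{164423}$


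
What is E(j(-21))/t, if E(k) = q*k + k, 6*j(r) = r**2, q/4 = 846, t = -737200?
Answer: -99519/294880 ≈ -0.33749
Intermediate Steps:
q = 3384 (q = 4*846 = 3384)
j(r) = r**2/6
E(k) = 3385*k (E(k) = 3384*k + k = 3385*k)
E(j(-21))/t = (3385*((1/6)*(-21)**2))/(-737200) = (3385*((1/6)*441))*(-1/737200) = (3385*(147/2))*(-1/737200) = (497595/2)*(-1/737200) = -99519/294880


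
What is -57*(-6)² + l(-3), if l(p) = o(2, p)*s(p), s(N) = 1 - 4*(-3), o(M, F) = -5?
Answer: -2117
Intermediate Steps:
s(N) = 13 (s(N) = 1 - 1*(-12) = 1 + 12 = 13)
l(p) = -65 (l(p) = -5*13 = -65)
-57*(-6)² + l(-3) = -57*(-6)² - 65 = -57*36 - 65 = -2052 - 65 = -2117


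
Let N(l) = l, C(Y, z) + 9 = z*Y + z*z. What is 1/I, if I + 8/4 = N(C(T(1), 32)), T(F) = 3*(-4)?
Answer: 1/629 ≈ 0.0015898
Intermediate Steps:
T(F) = -12
C(Y, z) = -9 + z**2 + Y*z (C(Y, z) = -9 + (z*Y + z*z) = -9 + (Y*z + z**2) = -9 + (z**2 + Y*z) = -9 + z**2 + Y*z)
I = 629 (I = -2 + (-9 + 32**2 - 12*32) = -2 + (-9 + 1024 - 384) = -2 + 631 = 629)
1/I = 1/629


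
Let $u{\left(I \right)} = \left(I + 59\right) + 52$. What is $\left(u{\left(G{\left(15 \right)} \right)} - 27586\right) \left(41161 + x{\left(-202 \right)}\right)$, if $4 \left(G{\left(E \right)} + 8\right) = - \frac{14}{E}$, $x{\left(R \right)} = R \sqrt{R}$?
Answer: $- \frac{33937121017}{30} + \frac{83274197 i \sqrt{202}}{15} \approx -1.1312 \cdot 10^{9} + 7.8903 \cdot 10^{7} i$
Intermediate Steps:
$x{\left(R \right)} = R^{\frac{3}{2}}$
$G{\left(E \right)} = -8 - \frac{7}{2 E}$ ($G{\left(E \right)} = -8 + \frac{\left(-14\right) \frac{1}{E}}{4} = -8 - \frac{7}{2 E}$)
$u{\left(I \right)} = 111 + I$ ($u{\left(I \right)} = \left(59 + I\right) + 52 = 111 + I$)
$\left(u{\left(G{\left(15 \right)} \right)} - 27586\right) \left(41161 + x{\left(-202 \right)}\right) = \left(\left(111 - \left(8 + \frac{7}{2 \cdot 15}\right)\right) - 27586\right) \left(41161 + \left(-202\right)^{\frac{3}{2}}\right) = \left(\left(111 - \frac{247}{30}\right) - 27586\right) \left(41161 - 202 i \sqrt{202}\right) = \left(\frac{3083}{30} - 27586\right) \left(41161 - 202 i \sqrt{202}\right) = - \frac{824497 \left(41161 - 202 i \sqrt{202}\right)}{30} = - \frac{33937121017}{30} + \frac{83274197 i \sqrt{202}}{15}$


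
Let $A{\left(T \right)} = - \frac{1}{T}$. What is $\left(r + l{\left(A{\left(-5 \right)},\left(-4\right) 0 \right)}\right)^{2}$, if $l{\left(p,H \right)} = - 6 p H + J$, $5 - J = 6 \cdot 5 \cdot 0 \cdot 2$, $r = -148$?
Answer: $20449$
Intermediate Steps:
$J = 5$ ($J = 5 - 6 \cdot 5 \cdot 0 \cdot 2 = 5 - 30 \cdot 0 \cdot 2 = 5 - 0 \cdot 2 = 5 - 0 = 5 + 0 = 5$)
$l{\left(p,H \right)} = 5 - 6 H p$ ($l{\left(p,H \right)} = - 6 p H + 5 = - 6 H p + 5 = 5 - 6 H p$)
$\left(r + l{\left(A{\left(-5 \right)},\left(-4\right) 0 \right)}\right)^{2} = \left(-148 + \left(5 - 6 \left(\left(-4\right) 0\right) \left(- \frac{1}{-5}\right)\right)\right)^{2} = \left(-148 + \left(5 - 0 \left(\left(-1\right) \left(- \frac{1}{5}\right)\right)\right)\right)^{2} = \left(-148 + \left(5 - 0 \cdot \frac{1}{5}\right)\right)^{2} = \left(-148 + \left(5 + 0\right)\right)^{2} = \left(-148 + 5\right)^{2} = \left(-143\right)^{2} = 20449$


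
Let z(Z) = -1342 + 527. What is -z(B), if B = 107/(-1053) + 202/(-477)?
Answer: 815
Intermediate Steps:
B = -29305/55809 (B = 107*(-1/1053) + 202*(-1/477) = -107/1053 - 202/477 = -29305/55809 ≈ -0.52509)
z(Z) = -815
-z(B) = -1*(-815) = 815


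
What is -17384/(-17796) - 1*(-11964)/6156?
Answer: 2221717/760779 ≈ 2.9203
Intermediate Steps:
-17384/(-17796) - 1*(-11964)/6156 = -17384*(-1/17796) + 11964*(1/6156) = 4346/4449 + 997/513 = 2221717/760779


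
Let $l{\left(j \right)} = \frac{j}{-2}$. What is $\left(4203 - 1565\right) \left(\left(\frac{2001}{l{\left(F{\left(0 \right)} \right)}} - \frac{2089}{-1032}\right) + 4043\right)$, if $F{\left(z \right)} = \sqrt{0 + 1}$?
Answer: $\frac{58564919}{516} \approx 1.135 \cdot 10^{5}$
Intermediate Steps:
$F{\left(z \right)} = 1$ ($F{\left(z \right)} = \sqrt{1} = 1$)
$l{\left(j \right)} = - \frac{j}{2}$ ($l{\left(j \right)} = j \left(- \frac{1}{2}\right) = - \frac{j}{2}$)
$\left(4203 - 1565\right) \left(\left(\frac{2001}{l{\left(F{\left(0 \right)} \right)}} - \frac{2089}{-1032}\right) + 4043\right) = \left(4203 - 1565\right) \left(\left(\frac{2001}{\left(- \frac{1}{2}\right) 1} - \frac{2089}{-1032}\right) + 4043\right) = 2638 \left(\left(\frac{2001}{- \frac{1}{2}} - - \frac{2089}{1032}\right) + 4043\right) = 2638 \left(\left(2001 \left(-2\right) + \frac{2089}{1032}\right) + 4043\right) = 2638 \left(\left(-4002 + \frac{2089}{1032}\right) + 4043\right) = 2638 \left(- \frac{4127975}{1032} + 4043\right) = 2638 \cdot \frac{44401}{1032} = \frac{58564919}{516}$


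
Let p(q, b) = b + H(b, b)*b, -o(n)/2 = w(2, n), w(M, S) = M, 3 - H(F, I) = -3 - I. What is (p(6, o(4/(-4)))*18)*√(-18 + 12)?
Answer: -216*I*√6 ≈ -529.09*I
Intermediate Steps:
H(F, I) = 6 + I (H(F, I) = 3 - (-3 - I) = 3 + (3 + I) = 6 + I)
o(n) = -4 (o(n) = -2*2 = -4)
p(q, b) = b + b*(6 + b) (p(q, b) = b + (6 + b)*b = b + b*(6 + b))
(p(6, o(4/(-4)))*18)*√(-18 + 12) = (-4*(7 - 4)*18)*√(-18 + 12) = (-4*3*18)*√(-6) = (-12*18)*(I*√6) = -216*I*√6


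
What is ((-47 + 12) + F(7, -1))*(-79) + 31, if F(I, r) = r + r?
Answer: 2954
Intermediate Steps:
F(I, r) = 2*r
((-47 + 12) + F(7, -1))*(-79) + 31 = ((-47 + 12) + 2*(-1))*(-79) + 31 = (-35 - 2)*(-79) + 31 = -37*(-79) + 31 = 2923 + 31 = 2954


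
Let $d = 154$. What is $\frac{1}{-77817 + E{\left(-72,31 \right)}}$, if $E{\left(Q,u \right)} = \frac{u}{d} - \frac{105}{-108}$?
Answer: $- \frac{2772}{215705471} \approx -1.2851 \cdot 10^{-5}$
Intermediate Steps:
$E{\left(Q,u \right)} = \frac{35}{36} + \frac{u}{154}$ ($E{\left(Q,u \right)} = \frac{u}{154} - \frac{105}{-108} = u \frac{1}{154} - - \frac{35}{36} = \frac{u}{154} + \frac{35}{36} = \frac{35}{36} + \frac{u}{154}$)
$\frac{1}{-77817 + E{\left(-72,31 \right)}} = \frac{1}{-77817 + \left(\frac{35}{36} + \frac{1}{154} \cdot 31\right)} = \frac{1}{-77817 + \left(\frac{35}{36} + \frac{31}{154}\right)} = \frac{1}{-77817 + \frac{3253}{2772}} = \frac{1}{- \frac{215705471}{2772}} = - \frac{2772}{215705471}$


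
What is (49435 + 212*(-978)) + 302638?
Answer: 144737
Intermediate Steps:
(49435 + 212*(-978)) + 302638 = (49435 - 207336) + 302638 = -157901 + 302638 = 144737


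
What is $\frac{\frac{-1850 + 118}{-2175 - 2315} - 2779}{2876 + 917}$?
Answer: $- \frac{6237989}{8515285} \approx -0.73256$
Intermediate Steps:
$\frac{\frac{-1850 + 118}{-2175 - 2315} - 2779}{2876 + 917} = \frac{- \frac{1732}{-4490} - 2779}{3793} = \left(\left(-1732\right) \left(- \frac{1}{4490}\right) - 2779\right) \frac{1}{3793} = \left(\frac{866}{2245} - 2779\right) \frac{1}{3793} = \left(- \frac{6237989}{2245}\right) \frac{1}{3793} = - \frac{6237989}{8515285}$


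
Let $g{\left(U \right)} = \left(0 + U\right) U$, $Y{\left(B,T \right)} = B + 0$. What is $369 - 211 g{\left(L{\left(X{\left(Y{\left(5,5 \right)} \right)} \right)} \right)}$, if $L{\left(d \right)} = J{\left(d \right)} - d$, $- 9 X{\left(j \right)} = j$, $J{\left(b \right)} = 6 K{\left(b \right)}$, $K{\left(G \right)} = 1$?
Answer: $- \frac{704602}{81} \approx -8698.8$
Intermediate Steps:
$Y{\left(B,T \right)} = B$
$J{\left(b \right)} = 6$ ($J{\left(b \right)} = 6 \cdot 1 = 6$)
$X{\left(j \right)} = - \frac{j}{9}$
$L{\left(d \right)} = 6 - d$
$g{\left(U \right)} = U^{2}$ ($g{\left(U \right)} = U U = U^{2}$)
$369 - 211 g{\left(L{\left(X{\left(Y{\left(5,5 \right)} \right)} \right)} \right)} = 369 - 211 \left(6 - \left(- \frac{1}{9}\right) 5\right)^{2} = 369 - 211 \left(6 - - \frac{5}{9}\right)^{2} = 369 - 211 \left(6 + \frac{5}{9}\right)^{2} = 369 - 211 \left(\frac{59}{9}\right)^{2} = 369 - \frac{734491}{81} = - \frac{704602}{81}$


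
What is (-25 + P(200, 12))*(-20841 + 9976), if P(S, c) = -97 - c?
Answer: 1455910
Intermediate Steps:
(-25 + P(200, 12))*(-20841 + 9976) = (-25 + (-97 - 1*12))*(-20841 + 9976) = (-25 + (-97 - 12))*(-10865) = (-25 - 109)*(-10865) = -134*(-10865) = 1455910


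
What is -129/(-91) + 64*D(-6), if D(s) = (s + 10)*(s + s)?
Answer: -279423/91 ≈ -3070.6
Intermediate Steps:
D(s) = 2*s*(10 + s) (D(s) = (10 + s)*(2*s) = 2*s*(10 + s))
-129/(-91) + 64*D(-6) = -129/(-91) + 64*(2*(-6)*(10 - 6)) = -129*(-1/91) + 64*(2*(-6)*4) = 129/91 + 64*(-48) = 129/91 - 3072 = -279423/91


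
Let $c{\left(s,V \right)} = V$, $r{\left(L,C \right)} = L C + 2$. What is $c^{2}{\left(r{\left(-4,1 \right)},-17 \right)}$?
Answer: $289$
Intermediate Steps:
$r{\left(L,C \right)} = 2 + C L$ ($r{\left(L,C \right)} = C L + 2 = 2 + C L$)
$c^{2}{\left(r{\left(-4,1 \right)},-17 \right)} = \left(-17\right)^{2} = 289$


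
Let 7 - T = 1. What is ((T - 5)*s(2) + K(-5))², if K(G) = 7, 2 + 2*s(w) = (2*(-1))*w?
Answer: 16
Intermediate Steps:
T = 6 (T = 7 - 1*1 = 7 - 1 = 6)
s(w) = -1 - w (s(w) = -1 + ((2*(-1))*w)/2 = -1 + (-2*w)/2 = -1 - w)
((T - 5)*s(2) + K(-5))² = ((6 - 5)*(-1 - 1*2) + 7)² = (1*(-1 - 2) + 7)² = (1*(-3) + 7)² = (-3 + 7)² = 4² = 16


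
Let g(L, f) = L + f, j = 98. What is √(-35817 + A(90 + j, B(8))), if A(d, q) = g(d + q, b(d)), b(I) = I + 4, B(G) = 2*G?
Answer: I*√35421 ≈ 188.2*I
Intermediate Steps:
b(I) = 4 + I
A(d, q) = 4 + q + 2*d (A(d, q) = (d + q) + (4 + d) = 4 + q + 2*d)
√(-35817 + A(90 + j, B(8))) = √(-35817 + (4 + 2*8 + 2*(90 + 98))) = √(-35817 + (4 + 16 + 2*188)) = √(-35817 + (4 + 16 + 376)) = √(-35817 + 396) = √(-35421) = I*√35421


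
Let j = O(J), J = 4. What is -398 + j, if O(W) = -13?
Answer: -411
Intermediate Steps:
j = -13
-398 + j = -398 - 13 = -411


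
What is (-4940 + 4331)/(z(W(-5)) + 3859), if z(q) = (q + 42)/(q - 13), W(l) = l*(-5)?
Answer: -1044/6625 ≈ -0.15758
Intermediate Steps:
W(l) = -5*l
z(q) = (42 + q)/(-13 + q)
(-4940 + 4331)/(z(W(-5)) + 3859) = (-4940 + 4331)/((42 - 5*(-5))/(-13 - 5*(-5)) + 3859) = -609/((42 + 25)/(-13 + 25) + 3859) = -609/(67/12 + 3859) = -609/46375/12 = -609*12/46375 = -1044/6625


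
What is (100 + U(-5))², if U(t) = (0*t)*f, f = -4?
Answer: 10000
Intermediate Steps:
U(t) = 0 (U(t) = (0*t)*(-4) = 0*(-4) = 0)
(100 + U(-5))² = (100 + 0)² = 100² = 10000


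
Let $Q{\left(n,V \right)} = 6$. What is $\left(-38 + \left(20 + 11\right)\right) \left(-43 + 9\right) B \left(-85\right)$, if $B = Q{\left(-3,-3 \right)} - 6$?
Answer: $0$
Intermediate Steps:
$B = 0$ ($B = 6 - 6 = 0$)
$\left(-38 + \left(20 + 11\right)\right) \left(-43 + 9\right) B \left(-85\right) = \left(-38 + \left(20 + 11\right)\right) \left(-43 + 9\right) 0 \left(-85\right) = \left(-38 + 31\right) \left(-34\right) 0 \left(-85\right) = \left(-7\right) \left(-34\right) 0 \left(-85\right) = 238 \cdot 0 \left(-85\right) = 0 \left(-85\right) = 0$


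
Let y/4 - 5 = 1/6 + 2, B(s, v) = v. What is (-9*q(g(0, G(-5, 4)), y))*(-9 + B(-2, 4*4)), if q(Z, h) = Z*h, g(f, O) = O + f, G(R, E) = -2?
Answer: 3612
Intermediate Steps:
y = 86/3 (y = 20 + 4*(1/6 + 2) = 20 + 4*(13/6) = 20 + 26/3 = 86/3 ≈ 28.667)
(-9*q(g(0, G(-5, 4)), y))*(-9 + B(-2, 4*4)) = (-9*(-2 + 0)*86/3)*(-9 + 4*4) = (-(-18)*86/3)*(-9 + 16) = -9*(-172/3)*7 = 516*7 = 3612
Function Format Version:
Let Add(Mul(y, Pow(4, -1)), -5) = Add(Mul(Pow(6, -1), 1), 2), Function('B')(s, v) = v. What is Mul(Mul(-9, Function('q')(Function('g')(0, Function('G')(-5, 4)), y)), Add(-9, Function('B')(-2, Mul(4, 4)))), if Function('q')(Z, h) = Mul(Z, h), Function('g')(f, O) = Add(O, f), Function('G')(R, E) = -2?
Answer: 3612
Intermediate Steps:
y = Rational(86, 3) (y = Add(20, Mul(4, Add(Mul(Pow(6, -1), 1), 2))) = Add(20, Mul(4, Add(Mul(Rational(1, 6), 1), 2))) = Add(20, Mul(4, Add(Rational(1, 6), 2))) = Add(20, Mul(4, Rational(13, 6))) = Add(20, Rational(26, 3)) = Rational(86, 3) ≈ 28.667)
Mul(Mul(-9, Function('q')(Function('g')(0, Function('G')(-5, 4)), y)), Add(-9, Function('B')(-2, Mul(4, 4)))) = Mul(Mul(-9, Mul(Add(-2, 0), Rational(86, 3))), Add(-9, Mul(4, 4))) = Mul(Mul(-9, Mul(-2, Rational(86, 3))), Add(-9, 16)) = Mul(Mul(-9, Rational(-172, 3)), 7) = Mul(516, 7) = 3612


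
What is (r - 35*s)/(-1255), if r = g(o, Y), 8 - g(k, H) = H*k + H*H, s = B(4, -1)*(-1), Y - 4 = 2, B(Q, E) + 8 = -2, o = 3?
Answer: 396/1255 ≈ 0.31554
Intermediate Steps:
B(Q, E) = -10 (B(Q, E) = -8 - 2 = -10)
Y = 6 (Y = 4 + 2 = 6)
s = 10 (s = -10*(-1) = 10)
g(k, H) = 8 - H² - H*k (g(k, H) = 8 - (H*k + H*H) = 8 - (H*k + H²) = 8 - (H² + H*k) = 8 + (-H² - H*k) = 8 - H² - H*k)
r = -46 (r = 8 - 1*6² - 1*6*3 = 8 - 1*36 - 18 = 8 - 36 - 18 = -46)
(r - 35*s)/(-1255) = (-46 - 35*10)/(-1255) = (-46 - 350)*(-1/1255) = -396*(-1/1255) = 396/1255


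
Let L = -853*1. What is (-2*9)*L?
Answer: 15354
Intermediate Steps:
L = -853
(-2*9)*L = -2*9*(-853) = -18*(-853) = 15354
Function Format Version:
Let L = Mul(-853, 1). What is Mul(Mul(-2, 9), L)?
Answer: 15354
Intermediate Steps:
L = -853
Mul(Mul(-2, 9), L) = Mul(Mul(-2, 9), -853) = Mul(-18, -853) = 15354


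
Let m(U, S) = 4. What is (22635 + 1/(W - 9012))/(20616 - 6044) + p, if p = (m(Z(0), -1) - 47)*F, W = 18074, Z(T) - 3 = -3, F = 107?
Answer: -607363667493/132051464 ≈ -4599.4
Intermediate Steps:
Z(T) = 0 (Z(T) = 3 - 3 = 0)
p = -4601 (p = (4 - 47)*107 = -43*107 = -4601)
(22635 + 1/(W - 9012))/(20616 - 6044) + p = (22635 + 1/(18074 - 9012))/(20616 - 6044) - 4601 = (22635 + 1/9062)/14572 - 4601 = (22635 + 1/9062)*(1/14572) - 4601 = (205118371/9062)*(1/14572) - 4601 = 205118371/132051464 - 4601 = -607363667493/132051464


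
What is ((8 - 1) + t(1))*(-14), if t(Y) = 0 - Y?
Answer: -84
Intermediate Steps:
t(Y) = -Y
((8 - 1) + t(1))*(-14) = ((8 - 1) - 1*1)*(-14) = (7 - 1)*(-14) = 6*(-14) = -84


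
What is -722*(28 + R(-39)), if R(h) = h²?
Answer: -1118378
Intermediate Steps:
-722*(28 + R(-39)) = -722*(28 + (-39)²) = -722*(28 + 1521) = -722*1549 = -1118378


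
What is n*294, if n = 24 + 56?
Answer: 23520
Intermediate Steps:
n = 80
n*294 = 80*294 = 23520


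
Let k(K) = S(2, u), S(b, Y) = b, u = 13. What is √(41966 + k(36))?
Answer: 4*√2623 ≈ 204.86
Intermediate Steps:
k(K) = 2
√(41966 + k(36)) = √(41966 + 2) = √41968 = 4*√2623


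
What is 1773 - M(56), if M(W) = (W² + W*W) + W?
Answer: -4555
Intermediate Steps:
M(W) = W + 2*W² (M(W) = (W² + W²) + W = 2*W² + W = W + 2*W²)
1773 - M(56) = 1773 - 56*(1 + 2*56) = 1773 - 56*(1 + 112) = 1773 - 56*113 = 1773 - 1*6328 = 1773 - 6328 = -4555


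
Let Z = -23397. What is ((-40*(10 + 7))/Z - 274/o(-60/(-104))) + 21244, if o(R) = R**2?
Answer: 35833929124/1754775 ≈ 20421.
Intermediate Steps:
((-40*(10 + 7))/Z - 274/o(-60/(-104))) + 21244 = (-40*(10 + 7)/(-23397) - 274/((-60/(-104))**2)) + 21244 = (-40*17*(-1/23397) - 274/((-60*(-1/104))**2)) + 21244 = (-680*(-1/23397) - 274/((15/26)**2)) + 21244 = (680/23397 - 274/225/676) + 21244 = (680/23397 - 274*676/225) + 21244 = (680/23397 - 185224/225) + 21244 = -1444510976/1754775 + 21244 = 35833929124/1754775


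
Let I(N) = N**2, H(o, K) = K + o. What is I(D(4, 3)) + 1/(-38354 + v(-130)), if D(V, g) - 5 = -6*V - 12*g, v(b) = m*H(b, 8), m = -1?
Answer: 115651799/38232 ≈ 3025.0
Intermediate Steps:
v(b) = -8 - b (v(b) = -(8 + b) = -8 - b)
D(V, g) = 5 - 12*g - 6*V (D(V, g) = 5 + (-6*V - 12*g) = 5 + (-12*g - 6*V) = 5 - 12*g - 6*V)
I(D(4, 3)) + 1/(-38354 + v(-130)) = (5 - 12*3 - 6*4)**2 + 1/(-38354 + (-8 - 1*(-130))) = (5 - 36 - 24)**2 + 1/(-38354 + (-8 + 130)) = (-55)**2 + 1/(-38354 + 122) = 3025 + 1/(-38232) = 3025 - 1/38232 = 115651799/38232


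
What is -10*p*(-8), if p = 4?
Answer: 320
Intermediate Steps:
-10*p*(-8) = -10*4*(-8) = -40*(-8) = 320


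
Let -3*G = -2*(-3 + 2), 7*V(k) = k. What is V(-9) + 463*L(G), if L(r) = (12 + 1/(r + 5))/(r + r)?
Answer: -1546425/364 ≈ -4248.4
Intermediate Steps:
V(k) = k/7
G = -⅔ (G = -(-2)*(-3 + 2)/3 = -(-2)*(-1)/3 = -⅓*2 = -⅔ ≈ -0.66667)
L(r) = (12 + 1/(5 + r))/(2*r) (L(r) = (12 + 1/(5 + r))/((2*r)) = (12 + 1/(5 + r))*(1/(2*r)) = (12 + 1/(5 + r))/(2*r))
V(-9) + 463*L(G) = (⅐)*(-9) + 463*((61 + 12*(-⅔))/(2*(-⅔)*(5 - ⅔))) = -9/7 + 463*((½)*(-3/2)*(61 - 8)/(13/3)) = -9/7 + 463*((½)*(-3/2)*(3/13)*53) = -9/7 + 463*(-477/52) = -9/7 - 220851/52 = -1546425/364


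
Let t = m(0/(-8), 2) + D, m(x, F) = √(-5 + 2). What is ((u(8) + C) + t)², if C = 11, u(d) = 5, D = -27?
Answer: (-11 + I*√3)² ≈ 118.0 - 38.105*I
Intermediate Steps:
m(x, F) = I*√3 (m(x, F) = √(-3) = I*√3)
t = -27 + I*√3 (t = I*√3 - 27 = -27 + I*√3 ≈ -27.0 + 1.732*I)
((u(8) + C) + t)² = ((5 + 11) + (-27 + I*√3))² = (16 + (-27 + I*√3))² = (-11 + I*√3)²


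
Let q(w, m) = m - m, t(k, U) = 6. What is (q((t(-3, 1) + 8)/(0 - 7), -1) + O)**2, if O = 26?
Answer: 676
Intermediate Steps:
q(w, m) = 0
(q((t(-3, 1) + 8)/(0 - 7), -1) + O)**2 = (0 + 26)**2 = 26**2 = 676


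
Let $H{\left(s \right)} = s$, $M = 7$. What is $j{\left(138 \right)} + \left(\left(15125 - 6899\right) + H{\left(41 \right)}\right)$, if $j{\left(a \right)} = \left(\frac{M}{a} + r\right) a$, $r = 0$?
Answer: $8274$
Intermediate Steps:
$j{\left(a \right)} = 7$ ($j{\left(a \right)} = \left(\frac{7}{a} + 0\right) a = \frac{7}{a} a = 7$)
$j{\left(138 \right)} + \left(\left(15125 - 6899\right) + H{\left(41 \right)}\right) = 7 + \left(\left(15125 - 6899\right) + 41\right) = 7 + \left(8226 + 41\right) = 7 + 8267 = 8274$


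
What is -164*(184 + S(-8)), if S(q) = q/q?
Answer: -30340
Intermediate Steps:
S(q) = 1
-164*(184 + S(-8)) = -164*(184 + 1) = -164*185 = -30340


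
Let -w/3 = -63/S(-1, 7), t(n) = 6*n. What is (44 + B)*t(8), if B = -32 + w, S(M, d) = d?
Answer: 1872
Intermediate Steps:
w = 27 (w = -(-189)/7 = -3*(-9) = 27)
B = -5 (B = -32 + 27 = -5)
(44 + B)*t(8) = (44 - 5)*(6*8) = 39*48 = 1872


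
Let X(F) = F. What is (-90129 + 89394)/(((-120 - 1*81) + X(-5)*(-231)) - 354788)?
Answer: 735/353834 ≈ 0.0020772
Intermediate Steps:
(-90129 + 89394)/(((-120 - 1*81) + X(-5)*(-231)) - 354788) = (-90129 + 89394)/(((-120 - 1*81) - 5*(-231)) - 354788) = -735/(((-120 - 81) + 1155) - 354788) = -735/((-201 + 1155) - 354788) = -735/(954 - 354788) = -735/(-353834) = -735*(-1/353834) = 735/353834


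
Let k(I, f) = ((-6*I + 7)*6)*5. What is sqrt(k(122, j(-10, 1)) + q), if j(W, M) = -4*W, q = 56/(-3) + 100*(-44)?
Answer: I*sqrt(235518)/3 ≈ 161.77*I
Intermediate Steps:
q = -13256/3 (q = 56*(-1/3) - 4400 = -56/3 - 4400 = -13256/3 ≈ -4418.7)
k(I, f) = 210 - 180*I (k(I, f) = ((7 - 6*I)*6)*5 = (42 - 36*I)*5 = 210 - 180*I)
sqrt(k(122, j(-10, 1)) + q) = sqrt((210 - 180*122) - 13256/3) = sqrt((210 - 21960) - 13256/3) = sqrt(-21750 - 13256/3) = sqrt(-78506/3) = I*sqrt(235518)/3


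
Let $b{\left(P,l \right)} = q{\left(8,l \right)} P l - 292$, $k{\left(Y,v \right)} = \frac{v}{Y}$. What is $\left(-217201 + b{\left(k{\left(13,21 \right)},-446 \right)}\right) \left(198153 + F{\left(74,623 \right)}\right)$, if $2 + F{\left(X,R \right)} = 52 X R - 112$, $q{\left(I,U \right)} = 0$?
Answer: $-564468935099$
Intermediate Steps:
$b{\left(P,l \right)} = -292$ ($b{\left(P,l \right)} = 0 P l - 292 = 0 l - 292 = 0 - 292 = -292$)
$F{\left(X,R \right)} = -114 + 52 R X$ ($F{\left(X,R \right)} = -2 + \left(52 X R - 112\right) = -2 + \left(52 R X - 112\right) = -2 + \left(-112 + 52 R X\right) = -114 + 52 R X$)
$\left(-217201 + b{\left(k{\left(13,21 \right)},-446 \right)}\right) \left(198153 + F{\left(74,623 \right)}\right) = \left(-217201 - 292\right) \left(198153 - \left(114 - 2397304\right)\right) = - 217493 \left(198153 + \left(-114 + 2397304\right)\right) = - 217493 \left(198153 + 2397190\right) = \left(-217493\right) 2595343 = -564468935099$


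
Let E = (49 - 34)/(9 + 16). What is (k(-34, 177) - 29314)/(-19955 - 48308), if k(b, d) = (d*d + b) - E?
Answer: -9902/341315 ≈ -0.029011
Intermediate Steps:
E = 3/5 (E = 15/25 = 15*(1/25) = 3/5 ≈ 0.60000)
k(b, d) = -3/5 + b + d**2 (k(b, d) = (d*d + b) - 1*3/5 = (d**2 + b) - 3/5 = (b + d**2) - 3/5 = -3/5 + b + d**2)
(k(-34, 177) - 29314)/(-19955 - 48308) = ((-3/5 - 34 + 177**2) - 29314)/(-19955 - 48308) = ((-3/5 - 34 + 31329) - 29314)/(-68263) = (156472/5 - 29314)*(-1/68263) = (9902/5)*(-1/68263) = -9902/341315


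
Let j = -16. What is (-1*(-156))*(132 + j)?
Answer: 18096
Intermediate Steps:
(-1*(-156))*(132 + j) = (-1*(-156))*(132 - 16) = 156*116 = 18096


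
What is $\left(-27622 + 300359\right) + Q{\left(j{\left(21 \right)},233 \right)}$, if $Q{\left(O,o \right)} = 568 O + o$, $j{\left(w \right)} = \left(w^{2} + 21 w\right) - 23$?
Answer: $760882$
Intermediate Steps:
$j{\left(w \right)} = -23 + w^{2} + 21 w$
$Q{\left(O,o \right)} = o + 568 O$
$\left(-27622 + 300359\right) + Q{\left(j{\left(21 \right)},233 \right)} = \left(-27622 + 300359\right) + \left(233 + 568 \left(-23 + 21^{2} + 21 \cdot 21\right)\right) = 272737 + \left(233 + 568 \left(-23 + 441 + 441\right)\right) = 272737 + \left(233 + 568 \cdot 859\right) = 272737 + \left(233 + 487912\right) = 272737 + 488145 = 760882$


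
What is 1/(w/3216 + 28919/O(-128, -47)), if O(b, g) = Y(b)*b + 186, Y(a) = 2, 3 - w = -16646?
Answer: -112560/45919037 ≈ -0.0024513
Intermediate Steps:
w = 16649 (w = 3 - 1*(-16646) = 3 + 16646 = 16649)
O(b, g) = 186 + 2*b (O(b, g) = 2*b + 186 = 186 + 2*b)
1/(w/3216 + 28919/O(-128, -47)) = 1/(16649/3216 + 28919/(186 + 2*(-128))) = 1/(16649*(1/3216) + 28919/(186 - 256)) = 1/(16649/3216 + 28919/(-70)) = 1/(16649/3216 + 28919*(-1/70)) = 1/(16649/3216 - 28919/70) = 1/(-45919037/112560) = -112560/45919037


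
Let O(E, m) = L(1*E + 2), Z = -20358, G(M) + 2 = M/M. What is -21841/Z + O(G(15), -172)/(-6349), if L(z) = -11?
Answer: 138892447/129252942 ≈ 1.0746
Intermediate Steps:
G(M) = -1 (G(M) = -2 + M/M = -2 + 1 = -1)
O(E, m) = -11
-21841/Z + O(G(15), -172)/(-6349) = -21841/(-20358) - 11/(-6349) = -21841*(-1/20358) - 11*(-1/6349) = 21841/20358 + 11/6349 = 138892447/129252942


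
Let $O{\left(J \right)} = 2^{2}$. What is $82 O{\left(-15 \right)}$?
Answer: $328$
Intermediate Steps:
$O{\left(J \right)} = 4$
$82 O{\left(-15 \right)} = 82 \cdot 4 = 328$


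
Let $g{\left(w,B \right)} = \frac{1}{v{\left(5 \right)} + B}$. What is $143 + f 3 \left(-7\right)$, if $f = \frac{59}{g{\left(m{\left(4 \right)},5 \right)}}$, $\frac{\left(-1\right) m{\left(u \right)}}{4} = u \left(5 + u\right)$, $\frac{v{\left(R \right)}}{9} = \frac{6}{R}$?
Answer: $- \frac{97166}{5} \approx -19433.0$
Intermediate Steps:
$v{\left(R \right)} = \frac{54}{R}$ ($v{\left(R \right)} = 9 \frac{6}{R} = \frac{54}{R}$)
$m{\left(u \right)} = - 4 u \left(5 + u\right)$
$g{\left(w,B \right)} = \frac{1}{\frac{54}{5} + B}$
$f = \frac{4661}{5}$ ($f = \frac{59}{5 \frac{1}{54 + 5 \cdot 5}} = \frac{59}{5 \frac{1}{54 + 25}} = \frac{59}{5 \cdot \frac{1}{79}} = \frac{59}{\frac{5}{79}} = 59 \cdot \frac{79}{5} = \frac{4661}{5} \approx 932.2$)
$143 + f 3 \left(-7\right) = 143 + \frac{4661 \cdot 3 \left(-7\right)}{5} = 143 + \frac{4661}{5} \left(-21\right) = 143 - \frac{97881}{5} = - \frac{97166}{5}$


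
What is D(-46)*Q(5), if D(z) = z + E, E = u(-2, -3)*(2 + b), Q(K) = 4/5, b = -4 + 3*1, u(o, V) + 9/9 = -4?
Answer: -204/5 ≈ -40.800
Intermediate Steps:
u(o, V) = -5 (u(o, V) = -1 - 4 = -5)
b = -1 (b = -4 + 3 = -1)
Q(K) = 4/5 (Q(K) = 4*(1/5) = 4/5)
E = -5 (E = -5*(2 - 1) = -5*1 = -5)
D(z) = -5 + z (D(z) = z - 5 = -5 + z)
D(-46)*Q(5) = (-5 - 46)*(4/5) = -51*4/5 = -204/5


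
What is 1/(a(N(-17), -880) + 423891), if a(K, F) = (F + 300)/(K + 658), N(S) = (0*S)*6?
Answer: 329/139459849 ≈ 2.3591e-6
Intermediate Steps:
N(S) = 0 (N(S) = 0*6 = 0)
a(K, F) = (300 + F)/(658 + K)
1/(a(N(-17), -880) + 423891) = 1/((300 - 880)/(658 + 0) + 423891) = 1/(-580/658 + 423891) = 1/((1/658)*(-580) + 423891) = 1/(-290/329 + 423891) = 1/(139459849/329) = 329/139459849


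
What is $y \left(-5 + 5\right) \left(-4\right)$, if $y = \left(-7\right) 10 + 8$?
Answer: $0$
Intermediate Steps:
$y = -62$ ($y = -70 + 8 = -62$)
$y \left(-5 + 5\right) \left(-4\right) = - 62 \left(-5 + 5\right) \left(-4\right) = - 62 \cdot 0 \left(-4\right) = \left(-62\right) 0 = 0$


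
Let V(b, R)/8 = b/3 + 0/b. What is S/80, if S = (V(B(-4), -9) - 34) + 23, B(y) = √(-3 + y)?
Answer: -11/80 + I*√7/30 ≈ -0.1375 + 0.088192*I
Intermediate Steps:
V(b, R) = 8*b/3 (V(b, R) = 8*(b/3 + 0/b) = 8*(b*(⅓) + 0) = 8*(b/3 + 0) = 8*(b/3) = 8*b/3)
S = -11 + 8*I*√7/3 (S = (8*√(-3 - 4)/3 - 34) + 23 = (8*√(-7)/3 - 34) + 23 = (8*(I*√7)/3 - 34) + 23 = (8*I*√7/3 - 34) + 23 = (-34 + 8*I*√7/3) + 23 = -11 + 8*I*√7/3 ≈ -11.0 + 7.0553*I)
S/80 = (-11 + 8*I*√7/3)/80 = -11/80 + I*√7/30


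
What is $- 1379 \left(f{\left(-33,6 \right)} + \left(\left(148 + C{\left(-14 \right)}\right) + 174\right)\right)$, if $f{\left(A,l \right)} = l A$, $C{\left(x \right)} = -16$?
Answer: $-148932$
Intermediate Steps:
$f{\left(A,l \right)} = A l$
$- 1379 \left(f{\left(-33,6 \right)} + \left(\left(148 + C{\left(-14 \right)}\right) + 174\right)\right) = - 1379 \left(\left(-33\right) 6 + \left(\left(148 - 16\right) + 174\right)\right) = - 1379 \left(-198 + \left(132 + 174\right)\right) = - 1379 \left(-198 + 306\right) = \left(-1379\right) 108 = -148932$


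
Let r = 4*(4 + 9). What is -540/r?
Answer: -135/13 ≈ -10.385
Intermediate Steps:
r = 52 (r = 4*13 = 52)
-540/r = -540/52 = -540*1/52 = -135/13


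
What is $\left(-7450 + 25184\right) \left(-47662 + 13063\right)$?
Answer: $-613578666$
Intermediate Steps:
$\left(-7450 + 25184\right) \left(-47662 + 13063\right) = 17734 \left(-34599\right) = -613578666$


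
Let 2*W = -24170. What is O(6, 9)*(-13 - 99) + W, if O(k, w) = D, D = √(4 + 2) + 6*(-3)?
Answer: -10069 - 112*√6 ≈ -10343.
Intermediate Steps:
W = -12085 (W = (½)*(-24170) = -12085)
D = -18 + √6 (D = √6 - 18 = -18 + √6 ≈ -15.551)
O(k, w) = -18 + √6
O(6, 9)*(-13 - 99) + W = (-18 + √6)*(-13 - 99) - 12085 = (-18 + √6)*(-112) - 12085 = (2016 - 112*√6) - 12085 = -10069 - 112*√6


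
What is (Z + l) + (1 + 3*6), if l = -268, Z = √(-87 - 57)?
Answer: -249 + 12*I ≈ -249.0 + 12.0*I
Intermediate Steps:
Z = 12*I (Z = √(-144) = 12*I ≈ 12.0*I)
(Z + l) + (1 + 3*6) = (12*I - 268) + (1 + 3*6) = (-268 + 12*I) + (1 + 18) = (-268 + 12*I) + 19 = -249 + 12*I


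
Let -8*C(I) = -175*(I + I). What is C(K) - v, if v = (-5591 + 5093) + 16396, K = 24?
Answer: -14848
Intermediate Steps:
C(I) = 175*I/4 (C(I) = -(-175)*(I + I)/8 = -(-175)*2*I/8 = -(-175)*I/4 = 175*I/4)
v = 15898 (v = -498 + 16396 = 15898)
C(K) - v = (175/4)*24 - 1*15898 = 1050 - 15898 = -14848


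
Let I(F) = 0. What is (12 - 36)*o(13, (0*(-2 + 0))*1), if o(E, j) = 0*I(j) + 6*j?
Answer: 0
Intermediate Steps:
o(E, j) = 6*j (o(E, j) = 0*0 + 6*j = 0 + 6*j = 6*j)
(12 - 36)*o(13, (0*(-2 + 0))*1) = (12 - 36)*(6*((0*(-2 + 0))*1)) = -144*(0*(-2))*1 = -144*0*1 = -144*0 = -24*0 = 0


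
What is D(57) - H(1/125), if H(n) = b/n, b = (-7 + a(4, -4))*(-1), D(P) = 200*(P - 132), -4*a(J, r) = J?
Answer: -16000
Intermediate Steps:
a(J, r) = -J/4
D(P) = -26400 + 200*P (D(P) = 200*(-132 + P) = -26400 + 200*P)
b = 8 (b = (-7 - 1/4*4)*(-1) = (-7 - 1)*(-1) = -8*(-1) = 8)
H(n) = 8/n
D(57) - H(1/125) = (-26400 + 200*57) - 8/(1/125) = (-26400 + 11400) - 8/1/125 = -15000 - 8*125 = -15000 - 1*1000 = -15000 - 1000 = -16000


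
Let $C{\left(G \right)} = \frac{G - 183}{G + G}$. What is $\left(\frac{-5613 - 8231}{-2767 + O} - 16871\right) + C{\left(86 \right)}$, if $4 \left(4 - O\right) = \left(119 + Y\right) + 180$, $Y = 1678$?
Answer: $- \frac{879056923}{52116} \approx -16867.0$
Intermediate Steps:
$O = - \frac{1961}{4}$ ($O = 4 - \frac{\left(119 + 1678\right) + 180}{4} = 4 - \frac{1797 + 180}{4} = 4 - \frac{1977}{4} = - \frac{1961}{4} \approx -490.25$)
$C{\left(G \right)} = \frac{-183 + G}{2 G}$
$\left(\frac{-5613 - 8231}{-2767 + O} - 16871\right) + C{\left(86 \right)} = \left(\frac{-5613 - 8231}{-2767 - \frac{1961}{4}} - 16871\right) + \frac{-183 + 86}{2 \cdot 86} = \left(- \frac{13844}{- \frac{13029}{4}} - 16871\right) + \frac{1}{2} \cdot \frac{1}{86} \left(-97\right) = \left(\left(-13844\right) \left(- \frac{4}{13029}\right) - 16871\right) - \frac{97}{172} = \left(\frac{55376}{13029} - 16871\right) - \frac{97}{172} = - \frac{219756883}{13029} - \frac{97}{172} = - \frac{879056923}{52116}$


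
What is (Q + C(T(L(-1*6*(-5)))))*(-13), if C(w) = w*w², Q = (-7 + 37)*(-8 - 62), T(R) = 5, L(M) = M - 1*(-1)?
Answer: 25675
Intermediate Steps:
L(M) = 1 + M (L(M) = M + 1 = 1 + M)
Q = -2100 (Q = 30*(-70) = -2100)
C(w) = w³
(Q + C(T(L(-1*6*(-5)))))*(-13) = (-2100 + 5³)*(-13) = (-2100 + 125)*(-13) = -1975*(-13) = 25675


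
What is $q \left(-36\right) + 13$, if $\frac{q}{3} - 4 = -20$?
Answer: $1741$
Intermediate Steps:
$q = -48$ ($q = 12 + 3 \left(-20\right) = 12 - 60 = -48$)
$q \left(-36\right) + 13 = \left(-48\right) \left(-36\right) + 13 = 1728 + 13 = 1741$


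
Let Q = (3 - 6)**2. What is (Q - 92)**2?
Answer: 6889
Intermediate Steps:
Q = 9 (Q = (-3)**2 = 9)
(Q - 92)**2 = (9 - 92)**2 = (-83)**2 = 6889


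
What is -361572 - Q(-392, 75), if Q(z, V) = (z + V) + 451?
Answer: -361706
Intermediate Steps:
Q(z, V) = 451 + V + z (Q(z, V) = (V + z) + 451 = 451 + V + z)
-361572 - Q(-392, 75) = -361572 - (451 + 75 - 392) = -361572 - 1*134 = -361572 - 134 = -361706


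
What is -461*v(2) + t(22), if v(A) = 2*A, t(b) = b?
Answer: -1822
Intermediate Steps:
-461*v(2) + t(22) = -922*2 + 22 = -461*4 + 22 = -1844 + 22 = -1822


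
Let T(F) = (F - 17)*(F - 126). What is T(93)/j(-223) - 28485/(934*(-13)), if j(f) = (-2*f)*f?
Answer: 1431756633/603809518 ≈ 2.3712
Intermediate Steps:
T(F) = (-126 + F)*(-17 + F) (T(F) = (-17 + F)*(-126 + F) = (-126 + F)*(-17 + F))
j(f) = -2*f²
T(93)/j(-223) - 28485/(934*(-13)) = (2142 + 93² - 143*93)/((-2*(-223)²)) - 28485/(934*(-13)) = (2142 + 8649 - 13299)/((-2*49729)) - 28485/(-12142) = -2508/(-99458) - 28485*(-1/12142) = -2508*(-1/99458) + 28485/12142 = 1254/49729 + 28485/12142 = 1431756633/603809518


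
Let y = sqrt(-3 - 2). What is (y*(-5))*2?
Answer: -10*I*sqrt(5) ≈ -22.361*I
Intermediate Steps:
y = I*sqrt(5) (y = sqrt(-5) = I*sqrt(5) ≈ 2.2361*I)
(y*(-5))*2 = ((I*sqrt(5))*(-5))*2 = -5*I*sqrt(5)*2 = -10*I*sqrt(5)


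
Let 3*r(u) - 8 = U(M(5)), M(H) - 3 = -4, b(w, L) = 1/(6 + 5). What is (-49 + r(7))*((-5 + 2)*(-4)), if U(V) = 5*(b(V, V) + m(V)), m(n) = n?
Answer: -6316/11 ≈ -574.18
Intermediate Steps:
b(w, L) = 1/11
M(H) = -1 (M(H) = 3 - 4 = -1)
U(V) = 5/11 + 5*V (U(V) = 5*(1/11 + V) = 5/11 + 5*V)
r(u) = 38/33 (r(u) = 8/3 + (5/11 + 5*(-1))/3 = 8/3 + (5/11 - 5)/3 = 8/3 + (⅓)*(-50/11) = 8/3 - 50/33 = 38/33)
(-49 + r(7))*((-5 + 2)*(-4)) = (-49 + 38/33)*((-5 + 2)*(-4)) = -(-1579)*(-4)/11 = -1579/33*12 = -6316/11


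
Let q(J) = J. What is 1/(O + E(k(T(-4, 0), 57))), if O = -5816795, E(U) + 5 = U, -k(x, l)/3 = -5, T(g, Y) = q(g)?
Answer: -1/5816785 ≈ -1.7192e-7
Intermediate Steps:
T(g, Y) = g
k(x, l) = 15 (k(x, l) = -3*(-5) = 15)
E(U) = -5 + U
1/(O + E(k(T(-4, 0), 57))) = 1/(-5816795 + (-5 + 15)) = 1/(-5816795 + 10) = 1/(-5816785) = -1/5816785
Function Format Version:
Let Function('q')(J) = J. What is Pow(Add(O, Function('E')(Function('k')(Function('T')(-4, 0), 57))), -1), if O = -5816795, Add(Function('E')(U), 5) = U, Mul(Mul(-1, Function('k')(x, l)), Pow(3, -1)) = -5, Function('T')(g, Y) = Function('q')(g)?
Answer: Rational(-1, 5816785) ≈ -1.7192e-7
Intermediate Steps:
Function('T')(g, Y) = g
Function('k')(x, l) = 15 (Function('k')(x, l) = Mul(-3, -5) = 15)
Function('E')(U) = Add(-5, U)
Pow(Add(O, Function('E')(Function('k')(Function('T')(-4, 0), 57))), -1) = Pow(Add(-5816795, Add(-5, 15)), -1) = Pow(Add(-5816795, 10), -1) = Pow(-5816785, -1) = Rational(-1, 5816785)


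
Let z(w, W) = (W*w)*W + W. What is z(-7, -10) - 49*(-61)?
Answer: 2279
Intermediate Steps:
z(w, W) = W + w*W**2 (z(w, W) = w*W**2 + W = W + w*W**2)
z(-7, -10) - 49*(-61) = -10*(1 - 10*(-7)) - 49*(-61) = -10*(1 + 70) + 2989 = -10*71 + 2989 = -710 + 2989 = 2279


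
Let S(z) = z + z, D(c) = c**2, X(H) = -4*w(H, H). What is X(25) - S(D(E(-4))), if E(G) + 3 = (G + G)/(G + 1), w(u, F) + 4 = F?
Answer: -758/9 ≈ -84.222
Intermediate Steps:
w(u, F) = -4 + F
X(H) = 16 - 4*H (X(H) = -4*(-4 + H) = 16 - 4*H)
E(G) = -3 + 2*G/(1 + G) (E(G) = -3 + (G + G)/(G + 1) = -3 + (2*G)/(1 + G) = -3 + 2*G/(1 + G))
S(z) = 2*z
X(25) - S(D(E(-4))) = (16 - 4*25) - 2*((-3 - 1*(-4))/(1 - 4))**2 = (16 - 100) - 2*((-3 + 4)/(-3))**2 = -84 - 2*(-1/3*1)**2 = -84 - 2*(-1/3)**2 = -84 - 2/9 = -758/9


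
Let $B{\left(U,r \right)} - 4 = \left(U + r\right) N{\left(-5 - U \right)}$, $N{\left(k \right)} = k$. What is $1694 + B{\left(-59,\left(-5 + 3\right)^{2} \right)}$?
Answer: $-1272$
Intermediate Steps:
$B{\left(U,r \right)} = 4 + \left(-5 - U\right) \left(U + r\right)$ ($B{\left(U,r \right)} = 4 + \left(U + r\right) \left(-5 - U\right) = 4 + \left(-5 - U\right) \left(U + r\right)$)
$1694 + B{\left(-59,\left(-5 + 3\right)^{2} \right)} = 1694 - \left(-4 - 59 \left(5 - 59\right) + \left(-5 + 3\right)^{2} \left(5 - 59\right)\right) = 1694 - \left(-4 + 3186 + \left(-2\right)^{2} \left(-54\right)\right) = 1694 - \left(3182 - 216\right) = 1694 + \left(4 - 3186 + 216\right) = 1694 - 2966 = -1272$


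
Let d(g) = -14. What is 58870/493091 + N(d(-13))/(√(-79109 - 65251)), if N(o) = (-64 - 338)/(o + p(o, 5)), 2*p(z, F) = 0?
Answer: 58870/493091 - 67*I*√4010/56140 ≈ 0.11939 - 0.075574*I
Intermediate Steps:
p(z, F) = 0 (p(z, F) = (½)*0 = 0)
N(o) = -402/o (N(o) = (-64 - 338)/(o + 0) = -402/o)
58870/493091 + N(d(-13))/(√(-79109 - 65251)) = 58870/493091 + (-402/(-14))/(√(-79109 - 65251)) = 58870*(1/493091) + (-402*(-1/14))/(√(-144360)) = 58870/493091 + 201/(7*((6*I*√4010))) = 58870/493091 + 201*(-I*√4010/24060)/7 = 58870/493091 - 67*I*√4010/56140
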